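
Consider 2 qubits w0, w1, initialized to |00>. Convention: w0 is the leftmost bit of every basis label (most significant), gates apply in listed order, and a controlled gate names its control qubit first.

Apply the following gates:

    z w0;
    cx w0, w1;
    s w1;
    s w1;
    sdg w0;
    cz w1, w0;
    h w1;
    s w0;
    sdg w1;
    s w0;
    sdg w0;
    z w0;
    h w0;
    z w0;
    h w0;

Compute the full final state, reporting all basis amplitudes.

After the circuit, the state carries amplitude 0 on |00>, 0 on |01>, sqrt(2)/2 on |10>, -sqrt(2)*I/2 on |11>.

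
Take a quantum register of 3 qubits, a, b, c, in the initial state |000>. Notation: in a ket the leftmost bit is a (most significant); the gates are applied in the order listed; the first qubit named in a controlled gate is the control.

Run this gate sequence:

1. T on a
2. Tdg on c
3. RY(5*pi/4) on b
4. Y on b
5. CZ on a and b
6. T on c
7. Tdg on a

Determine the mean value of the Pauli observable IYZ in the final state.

In the final state, IYZ has expectation 0.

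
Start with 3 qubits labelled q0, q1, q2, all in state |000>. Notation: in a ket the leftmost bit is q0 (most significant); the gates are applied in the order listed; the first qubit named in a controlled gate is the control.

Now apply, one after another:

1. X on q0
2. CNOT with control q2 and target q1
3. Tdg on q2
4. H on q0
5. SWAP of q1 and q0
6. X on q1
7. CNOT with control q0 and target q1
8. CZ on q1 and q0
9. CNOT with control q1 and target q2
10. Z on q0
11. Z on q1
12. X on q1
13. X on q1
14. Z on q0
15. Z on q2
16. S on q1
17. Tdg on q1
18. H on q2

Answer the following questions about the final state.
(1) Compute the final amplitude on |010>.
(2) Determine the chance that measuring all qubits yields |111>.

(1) The amplitude on |010> is exp(I*pi/4)/2.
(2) The probability of measuring |111> is 0.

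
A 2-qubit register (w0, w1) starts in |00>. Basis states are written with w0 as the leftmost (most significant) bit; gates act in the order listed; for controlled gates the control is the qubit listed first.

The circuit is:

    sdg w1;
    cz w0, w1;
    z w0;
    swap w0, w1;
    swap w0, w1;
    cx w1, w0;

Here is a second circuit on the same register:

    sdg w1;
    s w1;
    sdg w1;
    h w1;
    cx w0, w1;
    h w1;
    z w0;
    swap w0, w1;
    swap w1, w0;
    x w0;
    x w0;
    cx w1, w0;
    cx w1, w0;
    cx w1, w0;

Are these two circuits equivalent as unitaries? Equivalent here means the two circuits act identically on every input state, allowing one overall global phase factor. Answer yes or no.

Yes — the two circuits implement the same unitary up to a global phase.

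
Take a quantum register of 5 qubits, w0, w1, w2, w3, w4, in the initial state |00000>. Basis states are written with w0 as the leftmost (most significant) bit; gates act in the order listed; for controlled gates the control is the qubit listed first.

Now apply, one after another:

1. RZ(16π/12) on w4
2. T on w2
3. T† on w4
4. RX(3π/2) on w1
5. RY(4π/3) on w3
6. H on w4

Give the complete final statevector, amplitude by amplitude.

The resulting statevector has amplitude -exp(I*pi/3)/4 on |00000>, -exp(I*pi/3)/4 on |00001>, sqrt(3)*exp(I*pi/3)/4 on |00010>, sqrt(3)*exp(I*pi/3)/4 on |00011>, -exp(5*I*pi/6)/4 on |01000>, -exp(5*I*pi/6)/4 on |01001>, sqrt(3)*exp(5*I*pi/6)/4 on |01010>, sqrt(3)*exp(5*I*pi/6)/4 on |01011>, and 0 on every other basis state.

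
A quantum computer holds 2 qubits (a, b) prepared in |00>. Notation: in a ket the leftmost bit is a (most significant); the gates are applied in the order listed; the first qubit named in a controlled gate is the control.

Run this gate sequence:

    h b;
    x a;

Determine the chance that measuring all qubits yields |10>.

A full measurement returns |10> with probability 1/2.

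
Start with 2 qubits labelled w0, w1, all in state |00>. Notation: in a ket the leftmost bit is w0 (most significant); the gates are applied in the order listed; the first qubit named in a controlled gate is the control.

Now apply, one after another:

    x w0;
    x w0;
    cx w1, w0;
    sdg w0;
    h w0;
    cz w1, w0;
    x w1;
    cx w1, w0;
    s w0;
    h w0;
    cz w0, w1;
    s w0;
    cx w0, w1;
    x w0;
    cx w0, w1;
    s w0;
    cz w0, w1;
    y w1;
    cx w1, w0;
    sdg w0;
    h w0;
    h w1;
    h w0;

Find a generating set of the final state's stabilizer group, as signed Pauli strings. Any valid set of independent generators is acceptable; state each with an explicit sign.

The final state is stabilized by the group generated by +XI, -IX; other independent generating sets are equally valid. Key observation: gates 1-2 undo each other exactly, leaving only the rest of the circuit to track.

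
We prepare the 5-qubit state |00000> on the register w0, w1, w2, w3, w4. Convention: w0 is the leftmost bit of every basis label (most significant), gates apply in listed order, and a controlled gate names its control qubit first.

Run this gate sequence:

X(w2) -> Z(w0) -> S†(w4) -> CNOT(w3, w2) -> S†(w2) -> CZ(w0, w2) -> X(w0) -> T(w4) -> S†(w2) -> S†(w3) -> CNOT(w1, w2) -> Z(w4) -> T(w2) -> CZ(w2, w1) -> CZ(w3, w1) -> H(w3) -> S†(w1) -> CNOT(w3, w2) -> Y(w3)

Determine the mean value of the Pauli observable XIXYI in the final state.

The expectation value of XIXYI is 0.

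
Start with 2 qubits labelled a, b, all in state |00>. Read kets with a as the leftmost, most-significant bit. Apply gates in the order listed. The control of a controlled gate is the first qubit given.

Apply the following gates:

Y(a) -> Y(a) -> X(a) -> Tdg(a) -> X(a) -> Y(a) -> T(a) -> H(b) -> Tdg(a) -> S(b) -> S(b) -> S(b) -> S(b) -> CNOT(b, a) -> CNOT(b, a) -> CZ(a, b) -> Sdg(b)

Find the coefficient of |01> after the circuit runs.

The final state's coefficient on |01> equals 0. Key observation: steps 10-13 multiply out to the identity, so the circuit reduces to the remaining gates.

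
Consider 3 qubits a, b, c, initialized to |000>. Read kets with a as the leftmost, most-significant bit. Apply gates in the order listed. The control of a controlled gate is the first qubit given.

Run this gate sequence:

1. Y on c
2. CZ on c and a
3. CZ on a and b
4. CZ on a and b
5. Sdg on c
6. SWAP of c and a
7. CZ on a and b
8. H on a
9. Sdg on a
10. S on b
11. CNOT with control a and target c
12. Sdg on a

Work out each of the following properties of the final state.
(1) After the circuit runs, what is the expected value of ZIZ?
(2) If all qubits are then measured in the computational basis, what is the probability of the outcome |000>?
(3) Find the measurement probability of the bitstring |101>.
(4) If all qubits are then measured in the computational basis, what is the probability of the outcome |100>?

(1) In the final state, ZIZ has expectation 1.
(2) A full measurement returns |000> with probability 1/2.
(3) Outcome |101> occurs with probability 1/2.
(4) Outcome |100> occurs with probability 0.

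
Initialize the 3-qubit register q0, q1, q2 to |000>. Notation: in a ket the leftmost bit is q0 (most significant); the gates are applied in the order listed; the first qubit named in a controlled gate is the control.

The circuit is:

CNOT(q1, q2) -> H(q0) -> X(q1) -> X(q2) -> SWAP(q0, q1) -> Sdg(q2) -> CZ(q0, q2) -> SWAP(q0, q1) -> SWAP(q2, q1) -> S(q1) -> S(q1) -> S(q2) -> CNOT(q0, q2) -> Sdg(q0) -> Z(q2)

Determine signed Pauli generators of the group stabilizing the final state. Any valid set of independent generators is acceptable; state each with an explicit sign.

One valid set of independent stabilizer generators is -XIY, -ZIZ, -IZI (any independent generating set of the same group is equally correct).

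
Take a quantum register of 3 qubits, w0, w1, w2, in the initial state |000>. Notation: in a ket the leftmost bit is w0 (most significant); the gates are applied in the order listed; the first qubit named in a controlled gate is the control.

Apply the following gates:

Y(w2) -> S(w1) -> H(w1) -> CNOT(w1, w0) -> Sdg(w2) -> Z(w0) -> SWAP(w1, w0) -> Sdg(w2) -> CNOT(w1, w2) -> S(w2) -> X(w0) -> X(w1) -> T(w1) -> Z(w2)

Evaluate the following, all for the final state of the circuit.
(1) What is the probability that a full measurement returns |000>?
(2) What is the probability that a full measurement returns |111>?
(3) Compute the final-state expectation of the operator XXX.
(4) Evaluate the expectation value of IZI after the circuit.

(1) The probability of measuring |000> is 1/2.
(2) The probability of measuring |111> is 1/2.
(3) The observable XXX averages to -sqrt(2)/2.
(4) In the final state, IZI has expectation 0.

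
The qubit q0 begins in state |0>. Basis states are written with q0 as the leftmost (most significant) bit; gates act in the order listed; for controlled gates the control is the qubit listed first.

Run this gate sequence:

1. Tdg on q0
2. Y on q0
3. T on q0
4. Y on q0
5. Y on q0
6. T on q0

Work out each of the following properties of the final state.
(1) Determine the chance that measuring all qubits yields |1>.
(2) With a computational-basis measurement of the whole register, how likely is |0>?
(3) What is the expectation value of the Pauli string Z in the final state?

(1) The probability of measuring |1> is 1.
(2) Outcome |0> occurs with probability 0.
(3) The expectation value of Z is -1.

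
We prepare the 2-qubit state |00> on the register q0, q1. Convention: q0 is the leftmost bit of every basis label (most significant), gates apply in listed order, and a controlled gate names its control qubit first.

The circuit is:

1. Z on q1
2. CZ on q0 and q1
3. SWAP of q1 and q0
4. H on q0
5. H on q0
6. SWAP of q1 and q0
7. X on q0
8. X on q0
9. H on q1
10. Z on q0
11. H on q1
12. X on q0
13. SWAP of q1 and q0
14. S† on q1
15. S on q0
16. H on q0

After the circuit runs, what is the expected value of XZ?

The observable XZ averages to -1.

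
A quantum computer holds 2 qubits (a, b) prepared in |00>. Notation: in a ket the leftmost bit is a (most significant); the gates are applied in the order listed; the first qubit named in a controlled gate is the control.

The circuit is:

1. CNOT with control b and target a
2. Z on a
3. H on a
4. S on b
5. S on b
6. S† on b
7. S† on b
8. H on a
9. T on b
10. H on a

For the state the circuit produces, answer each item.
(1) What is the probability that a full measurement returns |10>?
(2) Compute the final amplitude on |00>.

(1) A full measurement returns |10> with probability 1/2. Key observation: the block from step 3 through step 8 cancels to the identity and can be dropped.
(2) |00> carries amplitude sqrt(2)/2 in the final state.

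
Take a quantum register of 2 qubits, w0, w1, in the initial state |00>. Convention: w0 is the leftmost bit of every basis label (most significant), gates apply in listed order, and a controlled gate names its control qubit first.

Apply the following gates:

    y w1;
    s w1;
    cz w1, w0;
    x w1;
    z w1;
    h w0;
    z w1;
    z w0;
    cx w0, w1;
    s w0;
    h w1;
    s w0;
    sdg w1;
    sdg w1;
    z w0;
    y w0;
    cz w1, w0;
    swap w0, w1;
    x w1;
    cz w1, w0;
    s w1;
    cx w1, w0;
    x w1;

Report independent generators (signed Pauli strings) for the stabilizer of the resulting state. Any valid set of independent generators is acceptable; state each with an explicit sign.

The stabilizer group can be generated by -XZ, +ZY, among other valid generating sets.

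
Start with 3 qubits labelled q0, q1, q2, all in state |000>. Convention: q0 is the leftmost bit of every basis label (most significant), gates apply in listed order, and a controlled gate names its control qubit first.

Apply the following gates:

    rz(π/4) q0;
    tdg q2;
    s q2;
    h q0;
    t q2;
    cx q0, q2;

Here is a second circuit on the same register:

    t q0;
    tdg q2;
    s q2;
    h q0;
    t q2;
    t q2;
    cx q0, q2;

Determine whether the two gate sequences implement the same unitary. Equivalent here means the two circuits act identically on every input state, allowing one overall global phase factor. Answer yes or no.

No, they are not equivalent — no single phase factor reconciles the two unitaries.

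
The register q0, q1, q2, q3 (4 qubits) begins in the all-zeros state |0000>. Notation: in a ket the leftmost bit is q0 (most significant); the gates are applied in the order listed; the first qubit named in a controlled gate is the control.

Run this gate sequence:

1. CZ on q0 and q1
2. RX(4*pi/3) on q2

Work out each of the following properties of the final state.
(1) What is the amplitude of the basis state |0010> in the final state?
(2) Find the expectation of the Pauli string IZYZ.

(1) The amplitude on |0010> is -sqrt(3)*I/2.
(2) The observable IZYZ averages to sqrt(3)/2.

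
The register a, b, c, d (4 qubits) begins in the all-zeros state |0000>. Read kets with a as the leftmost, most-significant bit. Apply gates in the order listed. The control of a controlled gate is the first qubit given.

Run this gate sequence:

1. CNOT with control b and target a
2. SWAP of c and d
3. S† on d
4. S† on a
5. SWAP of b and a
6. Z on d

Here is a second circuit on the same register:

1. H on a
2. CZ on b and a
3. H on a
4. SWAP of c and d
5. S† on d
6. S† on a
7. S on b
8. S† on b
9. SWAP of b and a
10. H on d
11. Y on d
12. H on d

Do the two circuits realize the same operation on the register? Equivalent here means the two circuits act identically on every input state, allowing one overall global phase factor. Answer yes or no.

No — the two circuits implement different unitaries, even allowing a global phase.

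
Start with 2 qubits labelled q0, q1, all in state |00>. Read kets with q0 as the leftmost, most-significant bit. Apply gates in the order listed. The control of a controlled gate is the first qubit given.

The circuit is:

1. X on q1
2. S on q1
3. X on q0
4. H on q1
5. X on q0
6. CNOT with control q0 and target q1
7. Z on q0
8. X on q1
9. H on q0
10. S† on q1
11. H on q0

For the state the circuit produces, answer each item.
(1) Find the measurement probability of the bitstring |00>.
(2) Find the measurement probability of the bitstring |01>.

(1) Outcome |00> occurs with probability 1/2.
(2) The probability of measuring |01> is 1/2.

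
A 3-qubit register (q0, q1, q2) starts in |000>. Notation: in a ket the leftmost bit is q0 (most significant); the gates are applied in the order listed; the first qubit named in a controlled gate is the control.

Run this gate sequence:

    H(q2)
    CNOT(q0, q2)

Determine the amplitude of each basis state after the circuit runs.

The final amplitudes are sqrt(2)/2 on |000>, sqrt(2)/2 on |001>, and 0 on every other basis state.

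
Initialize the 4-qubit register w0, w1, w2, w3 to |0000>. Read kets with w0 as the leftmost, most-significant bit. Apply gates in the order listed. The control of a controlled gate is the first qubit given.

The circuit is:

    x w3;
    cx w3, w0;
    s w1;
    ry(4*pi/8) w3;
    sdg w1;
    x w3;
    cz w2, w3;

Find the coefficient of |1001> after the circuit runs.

The amplitude on |1001> is -sqrt(2)/2.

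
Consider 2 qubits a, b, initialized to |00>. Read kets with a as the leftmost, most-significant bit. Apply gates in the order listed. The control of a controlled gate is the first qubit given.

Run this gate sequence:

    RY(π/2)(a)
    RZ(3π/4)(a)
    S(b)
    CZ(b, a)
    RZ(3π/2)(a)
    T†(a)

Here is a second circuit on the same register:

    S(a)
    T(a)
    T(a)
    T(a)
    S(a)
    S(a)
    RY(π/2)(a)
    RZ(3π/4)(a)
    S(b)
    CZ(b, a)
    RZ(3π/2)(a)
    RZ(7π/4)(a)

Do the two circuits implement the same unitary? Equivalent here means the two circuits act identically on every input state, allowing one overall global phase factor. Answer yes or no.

No — the two circuits implement different unitaries, even allowing a global phase.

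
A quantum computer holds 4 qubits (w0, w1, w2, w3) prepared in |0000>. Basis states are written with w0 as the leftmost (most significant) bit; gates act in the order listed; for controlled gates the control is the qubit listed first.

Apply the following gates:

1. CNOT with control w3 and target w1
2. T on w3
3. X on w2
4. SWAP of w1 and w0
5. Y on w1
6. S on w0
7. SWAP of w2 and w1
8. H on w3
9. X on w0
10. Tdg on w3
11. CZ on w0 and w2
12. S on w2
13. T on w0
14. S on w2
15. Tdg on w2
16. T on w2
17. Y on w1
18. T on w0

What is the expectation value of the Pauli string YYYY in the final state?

The observable YYYY averages to 0.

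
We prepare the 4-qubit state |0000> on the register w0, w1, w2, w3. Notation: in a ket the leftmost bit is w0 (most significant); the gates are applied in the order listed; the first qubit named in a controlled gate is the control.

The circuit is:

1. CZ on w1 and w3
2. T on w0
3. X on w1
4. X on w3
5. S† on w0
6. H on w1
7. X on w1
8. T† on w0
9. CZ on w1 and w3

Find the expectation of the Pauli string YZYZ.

In the final state, YZYZ has expectation 0.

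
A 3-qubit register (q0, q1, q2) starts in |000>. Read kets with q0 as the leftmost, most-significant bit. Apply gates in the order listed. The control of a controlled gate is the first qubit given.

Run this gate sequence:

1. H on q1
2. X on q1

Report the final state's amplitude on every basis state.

The final amplitudes are sqrt(2)/2 on |000>, sqrt(2)/2 on |010>, and 0 on every other basis state.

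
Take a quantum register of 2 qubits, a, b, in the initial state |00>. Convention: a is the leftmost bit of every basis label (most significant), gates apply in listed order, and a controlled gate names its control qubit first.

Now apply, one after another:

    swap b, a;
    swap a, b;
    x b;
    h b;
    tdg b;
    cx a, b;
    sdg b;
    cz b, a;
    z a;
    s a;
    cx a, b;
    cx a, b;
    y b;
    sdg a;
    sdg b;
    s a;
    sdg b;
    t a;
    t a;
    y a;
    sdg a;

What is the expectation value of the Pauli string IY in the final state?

The observable IY averages to -sqrt(2)/2. Key observation: steps 11-12 multiply out to the identity, so the circuit reduces to the remaining gates.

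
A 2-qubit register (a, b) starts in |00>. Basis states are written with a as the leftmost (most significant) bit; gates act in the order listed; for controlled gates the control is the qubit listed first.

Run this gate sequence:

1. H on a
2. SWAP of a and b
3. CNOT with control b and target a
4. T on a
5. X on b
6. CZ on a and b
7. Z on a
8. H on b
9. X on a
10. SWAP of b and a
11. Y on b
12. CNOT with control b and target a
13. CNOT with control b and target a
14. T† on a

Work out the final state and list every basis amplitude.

After the circuit, the state carries amplitude -I/2 on |00>, -exp(3*I*pi/4)/2 on |01>, exp(I*pi/4)/2 on |10>, -I/2 on |11>.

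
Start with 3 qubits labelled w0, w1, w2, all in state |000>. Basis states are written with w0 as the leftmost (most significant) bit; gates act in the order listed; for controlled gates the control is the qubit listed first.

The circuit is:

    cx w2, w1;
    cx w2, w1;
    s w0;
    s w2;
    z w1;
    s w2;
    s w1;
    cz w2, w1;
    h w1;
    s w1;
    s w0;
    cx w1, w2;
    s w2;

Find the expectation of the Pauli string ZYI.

The expectation value of ZYI is 0.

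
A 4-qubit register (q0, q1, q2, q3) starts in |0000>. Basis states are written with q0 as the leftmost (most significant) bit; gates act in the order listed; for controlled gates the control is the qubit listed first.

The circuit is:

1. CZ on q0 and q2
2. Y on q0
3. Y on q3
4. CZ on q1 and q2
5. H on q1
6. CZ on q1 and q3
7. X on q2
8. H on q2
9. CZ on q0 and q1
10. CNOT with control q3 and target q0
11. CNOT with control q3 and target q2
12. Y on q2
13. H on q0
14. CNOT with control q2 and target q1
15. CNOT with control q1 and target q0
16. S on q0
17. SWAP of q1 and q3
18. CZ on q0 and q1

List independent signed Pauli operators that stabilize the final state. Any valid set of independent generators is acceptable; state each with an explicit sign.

The final state is stabilized by the group generated by -YIII, +IIXI, +IIIX, -IZII; other independent generating sets are equally valid.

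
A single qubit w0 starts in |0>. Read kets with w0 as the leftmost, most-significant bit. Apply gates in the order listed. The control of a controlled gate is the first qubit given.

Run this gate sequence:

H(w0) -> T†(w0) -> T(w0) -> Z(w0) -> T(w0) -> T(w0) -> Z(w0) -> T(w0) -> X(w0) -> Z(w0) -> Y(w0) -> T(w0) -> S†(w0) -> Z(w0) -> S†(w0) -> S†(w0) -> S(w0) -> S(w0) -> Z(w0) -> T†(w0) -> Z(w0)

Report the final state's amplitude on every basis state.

After the circuit, the state carries amplitude sqrt(2)*I/2 on |0>, -sqrt(2)*exp(3*I*pi/4)/2 on |1>. Key observation: the block from step 14 through step 19 cancels to the identity and can be dropped.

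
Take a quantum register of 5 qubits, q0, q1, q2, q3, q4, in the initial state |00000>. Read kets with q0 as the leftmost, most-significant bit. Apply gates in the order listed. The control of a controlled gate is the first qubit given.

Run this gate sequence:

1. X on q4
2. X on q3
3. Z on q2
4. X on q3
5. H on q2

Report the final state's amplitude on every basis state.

After the circuit, the state carries amplitude sqrt(2)/2 on |00001>, sqrt(2)/2 on |00101>, and 0 on every other basis state.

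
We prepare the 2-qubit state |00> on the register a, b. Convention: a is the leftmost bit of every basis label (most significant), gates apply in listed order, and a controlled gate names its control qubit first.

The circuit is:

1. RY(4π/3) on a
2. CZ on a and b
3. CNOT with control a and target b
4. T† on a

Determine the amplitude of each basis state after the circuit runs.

After the circuit, the state carries amplitude -1/2 on |00>, 0 on |01>, 0 on |10>, -sqrt(3)*exp(3*I*pi/4)/2 on |11>.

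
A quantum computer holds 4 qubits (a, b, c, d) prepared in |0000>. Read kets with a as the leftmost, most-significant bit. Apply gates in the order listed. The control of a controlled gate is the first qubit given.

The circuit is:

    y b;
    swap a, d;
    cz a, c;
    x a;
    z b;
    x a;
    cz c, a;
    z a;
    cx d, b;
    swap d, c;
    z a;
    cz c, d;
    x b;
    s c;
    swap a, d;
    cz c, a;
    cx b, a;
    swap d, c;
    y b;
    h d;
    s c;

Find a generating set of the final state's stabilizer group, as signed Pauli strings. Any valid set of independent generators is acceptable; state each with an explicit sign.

The stabilizer group can be generated by +IIIX, +ZIII, -IZII, +IIZI, among other valid generating sets.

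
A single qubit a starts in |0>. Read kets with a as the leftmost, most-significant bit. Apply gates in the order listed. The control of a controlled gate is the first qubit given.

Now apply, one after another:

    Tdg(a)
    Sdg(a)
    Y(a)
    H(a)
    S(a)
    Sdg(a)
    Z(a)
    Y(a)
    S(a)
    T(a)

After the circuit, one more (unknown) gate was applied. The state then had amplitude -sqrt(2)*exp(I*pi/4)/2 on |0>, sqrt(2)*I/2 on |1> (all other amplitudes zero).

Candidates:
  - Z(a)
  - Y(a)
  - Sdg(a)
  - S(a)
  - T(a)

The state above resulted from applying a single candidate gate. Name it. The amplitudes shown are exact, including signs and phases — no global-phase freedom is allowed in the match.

The applied gate was Y(a).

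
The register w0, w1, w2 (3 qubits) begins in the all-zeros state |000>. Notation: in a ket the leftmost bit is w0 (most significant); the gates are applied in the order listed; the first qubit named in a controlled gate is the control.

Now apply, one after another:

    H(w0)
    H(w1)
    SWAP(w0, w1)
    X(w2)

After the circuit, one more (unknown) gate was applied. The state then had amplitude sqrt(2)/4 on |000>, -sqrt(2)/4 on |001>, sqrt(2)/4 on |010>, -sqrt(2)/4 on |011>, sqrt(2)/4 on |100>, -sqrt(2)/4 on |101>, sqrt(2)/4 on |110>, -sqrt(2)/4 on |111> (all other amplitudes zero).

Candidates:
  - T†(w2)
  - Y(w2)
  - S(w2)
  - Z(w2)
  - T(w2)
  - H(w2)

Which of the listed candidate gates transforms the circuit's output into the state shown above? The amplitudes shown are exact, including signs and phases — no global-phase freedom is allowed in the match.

The unique candidate consistent with the amplitudes is H(w2).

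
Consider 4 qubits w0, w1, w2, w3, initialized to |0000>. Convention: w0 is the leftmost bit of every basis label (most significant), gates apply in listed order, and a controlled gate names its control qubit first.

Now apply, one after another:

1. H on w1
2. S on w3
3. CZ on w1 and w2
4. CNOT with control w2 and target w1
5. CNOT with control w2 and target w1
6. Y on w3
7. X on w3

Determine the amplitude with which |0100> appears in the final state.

|0100> carries amplitude sqrt(2)*I/2 in the final state.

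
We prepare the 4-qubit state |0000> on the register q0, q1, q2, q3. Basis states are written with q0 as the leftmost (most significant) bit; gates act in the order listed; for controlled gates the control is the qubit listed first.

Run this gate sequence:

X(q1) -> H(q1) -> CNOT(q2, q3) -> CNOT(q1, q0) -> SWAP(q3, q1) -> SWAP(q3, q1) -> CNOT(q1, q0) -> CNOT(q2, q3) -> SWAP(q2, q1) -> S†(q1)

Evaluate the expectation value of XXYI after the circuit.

In the final state, XXYI has expectation 0. Key observation: gates 3-8 undo each other exactly, leaving only the rest of the circuit to track.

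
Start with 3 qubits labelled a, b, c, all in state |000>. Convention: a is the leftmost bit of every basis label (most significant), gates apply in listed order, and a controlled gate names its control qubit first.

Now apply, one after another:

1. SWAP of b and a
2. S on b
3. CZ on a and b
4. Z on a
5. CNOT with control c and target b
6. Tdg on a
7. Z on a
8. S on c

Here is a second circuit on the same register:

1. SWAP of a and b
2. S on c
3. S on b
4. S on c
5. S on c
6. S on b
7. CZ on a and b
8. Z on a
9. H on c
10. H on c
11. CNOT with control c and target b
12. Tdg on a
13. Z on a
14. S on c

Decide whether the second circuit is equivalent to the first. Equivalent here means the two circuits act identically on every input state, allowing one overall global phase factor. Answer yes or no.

No: there is an input state on which the two circuits produce genuinely different outputs (not merely differing by a phase).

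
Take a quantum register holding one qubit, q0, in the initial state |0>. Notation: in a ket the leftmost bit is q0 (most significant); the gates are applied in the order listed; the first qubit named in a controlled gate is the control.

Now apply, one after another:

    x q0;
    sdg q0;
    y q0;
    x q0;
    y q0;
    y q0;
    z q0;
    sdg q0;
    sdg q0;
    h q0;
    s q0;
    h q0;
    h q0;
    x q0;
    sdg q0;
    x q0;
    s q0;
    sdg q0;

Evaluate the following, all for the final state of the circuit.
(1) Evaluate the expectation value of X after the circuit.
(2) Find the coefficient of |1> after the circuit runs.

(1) The expectation value of X is 1.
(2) The amplitude on |1> is sqrt(2)*I/2.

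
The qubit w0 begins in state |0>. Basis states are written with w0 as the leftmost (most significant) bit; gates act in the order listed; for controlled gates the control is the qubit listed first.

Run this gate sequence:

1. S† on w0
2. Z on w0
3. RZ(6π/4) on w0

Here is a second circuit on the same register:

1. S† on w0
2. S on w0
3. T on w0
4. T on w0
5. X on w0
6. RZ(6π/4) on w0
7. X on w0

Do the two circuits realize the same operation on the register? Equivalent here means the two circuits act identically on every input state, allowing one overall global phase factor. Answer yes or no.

No: there is an input state on which the two circuits produce genuinely different outputs (not merely differing by a phase).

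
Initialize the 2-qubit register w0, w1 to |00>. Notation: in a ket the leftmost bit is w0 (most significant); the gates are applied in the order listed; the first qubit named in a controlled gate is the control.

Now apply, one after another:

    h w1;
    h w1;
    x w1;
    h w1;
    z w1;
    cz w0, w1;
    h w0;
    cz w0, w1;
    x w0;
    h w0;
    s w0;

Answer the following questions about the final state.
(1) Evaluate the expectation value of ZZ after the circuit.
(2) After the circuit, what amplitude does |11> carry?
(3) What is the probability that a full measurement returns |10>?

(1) The expectation value of ZZ is 1. Key observation: gates 2-5 undo each other exactly, leaving only the rest of the circuit to track.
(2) |11> carries amplitude -sqrt(2)*I/2 in the final state.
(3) Outcome |10> occurs with probability 0.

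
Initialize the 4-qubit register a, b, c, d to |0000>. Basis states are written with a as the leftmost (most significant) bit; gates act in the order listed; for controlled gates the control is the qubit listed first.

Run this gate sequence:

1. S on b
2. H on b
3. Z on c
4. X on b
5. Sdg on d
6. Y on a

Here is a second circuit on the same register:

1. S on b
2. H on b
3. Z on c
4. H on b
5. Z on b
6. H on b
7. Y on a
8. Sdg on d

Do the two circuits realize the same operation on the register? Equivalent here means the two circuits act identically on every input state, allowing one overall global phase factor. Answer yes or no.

Yes: on every input state the two circuits agree up to one overall phase factor.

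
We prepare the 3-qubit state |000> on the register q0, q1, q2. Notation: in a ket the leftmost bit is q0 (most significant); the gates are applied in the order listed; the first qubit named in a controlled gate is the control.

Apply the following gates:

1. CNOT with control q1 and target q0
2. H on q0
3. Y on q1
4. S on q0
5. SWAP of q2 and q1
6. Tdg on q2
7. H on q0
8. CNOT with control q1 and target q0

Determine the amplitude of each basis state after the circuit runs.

The final amplitudes are (1 - I)*exp(3*I*pi/4)/2 on |001>, sqrt(2)/2 on |101>, and 0 on every other basis state.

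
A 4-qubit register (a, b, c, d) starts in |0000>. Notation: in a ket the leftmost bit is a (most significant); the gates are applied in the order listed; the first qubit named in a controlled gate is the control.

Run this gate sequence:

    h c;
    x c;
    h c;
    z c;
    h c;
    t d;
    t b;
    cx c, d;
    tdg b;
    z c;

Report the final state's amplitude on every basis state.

The final amplitudes are sqrt(2)/2 on |0000>, -sqrt(2)/2 on |0011>, and 0 on every other basis state.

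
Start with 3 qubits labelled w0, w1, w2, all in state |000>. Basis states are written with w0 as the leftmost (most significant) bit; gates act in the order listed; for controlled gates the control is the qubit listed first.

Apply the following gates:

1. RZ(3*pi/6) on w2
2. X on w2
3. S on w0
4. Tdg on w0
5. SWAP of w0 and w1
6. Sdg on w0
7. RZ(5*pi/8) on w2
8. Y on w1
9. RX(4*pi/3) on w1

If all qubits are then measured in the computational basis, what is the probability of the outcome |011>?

A full measurement returns |011> with probability 1/4.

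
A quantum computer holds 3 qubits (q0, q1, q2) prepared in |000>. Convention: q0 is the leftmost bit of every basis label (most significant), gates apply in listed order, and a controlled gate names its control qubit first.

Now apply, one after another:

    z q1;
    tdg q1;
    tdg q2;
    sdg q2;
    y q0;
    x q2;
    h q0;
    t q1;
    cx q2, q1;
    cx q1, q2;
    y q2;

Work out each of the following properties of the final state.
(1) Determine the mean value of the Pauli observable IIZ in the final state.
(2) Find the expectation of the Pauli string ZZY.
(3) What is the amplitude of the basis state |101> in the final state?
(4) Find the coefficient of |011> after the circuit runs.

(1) In the final state, IIZ has expectation -1.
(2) The expectation value of ZZY is 0.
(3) |101> carries amplitude 0 in the final state.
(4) The amplitude on |011> is -sqrt(2)/2.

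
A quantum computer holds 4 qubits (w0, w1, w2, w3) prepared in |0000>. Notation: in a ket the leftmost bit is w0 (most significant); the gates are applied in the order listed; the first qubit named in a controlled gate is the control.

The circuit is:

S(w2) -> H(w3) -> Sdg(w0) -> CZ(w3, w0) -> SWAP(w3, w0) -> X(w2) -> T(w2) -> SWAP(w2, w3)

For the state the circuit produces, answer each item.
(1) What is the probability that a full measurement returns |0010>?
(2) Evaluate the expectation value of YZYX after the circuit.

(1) Outcome |0010> occurs with probability 0.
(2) In the final state, YZYX has expectation 0.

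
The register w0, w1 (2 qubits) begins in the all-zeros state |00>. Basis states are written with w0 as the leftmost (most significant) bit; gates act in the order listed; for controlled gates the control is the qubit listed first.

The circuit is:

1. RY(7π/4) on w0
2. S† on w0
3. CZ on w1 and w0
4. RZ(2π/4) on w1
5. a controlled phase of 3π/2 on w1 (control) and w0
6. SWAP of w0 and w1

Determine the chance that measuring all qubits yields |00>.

Outcome |00> occurs with probability sqrt(2)/4 + 1/2.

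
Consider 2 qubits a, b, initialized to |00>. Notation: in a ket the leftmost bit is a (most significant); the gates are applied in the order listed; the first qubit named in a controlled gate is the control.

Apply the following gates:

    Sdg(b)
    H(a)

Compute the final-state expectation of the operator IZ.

The observable IZ averages to 1.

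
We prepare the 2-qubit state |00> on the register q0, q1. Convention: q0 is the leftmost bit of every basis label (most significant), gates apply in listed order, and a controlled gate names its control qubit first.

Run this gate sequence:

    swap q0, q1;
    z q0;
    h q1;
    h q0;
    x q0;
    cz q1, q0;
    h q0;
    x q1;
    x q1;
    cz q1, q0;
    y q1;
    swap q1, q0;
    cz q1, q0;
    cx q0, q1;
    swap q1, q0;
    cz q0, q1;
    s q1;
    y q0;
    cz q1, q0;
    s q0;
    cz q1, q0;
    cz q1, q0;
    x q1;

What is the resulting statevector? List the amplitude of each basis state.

The final amplitudes are -sqrt(2)*I/2 on |00>, sqrt(2)/2 on |01>, 0 on |10>, 0 on |11>.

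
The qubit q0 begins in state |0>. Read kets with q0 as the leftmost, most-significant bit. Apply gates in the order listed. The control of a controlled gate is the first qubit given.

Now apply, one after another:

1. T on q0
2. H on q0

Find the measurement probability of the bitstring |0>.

A full measurement returns |0> with probability 1/2.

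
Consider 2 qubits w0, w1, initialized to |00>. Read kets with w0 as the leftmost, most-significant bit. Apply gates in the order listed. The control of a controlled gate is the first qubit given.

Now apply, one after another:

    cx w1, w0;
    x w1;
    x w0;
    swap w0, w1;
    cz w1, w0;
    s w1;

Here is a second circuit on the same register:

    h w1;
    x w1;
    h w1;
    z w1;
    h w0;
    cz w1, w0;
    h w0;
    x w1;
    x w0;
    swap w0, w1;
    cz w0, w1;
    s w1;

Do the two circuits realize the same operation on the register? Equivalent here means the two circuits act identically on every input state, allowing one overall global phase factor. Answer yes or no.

Yes — the two circuits implement the same unitary up to a global phase.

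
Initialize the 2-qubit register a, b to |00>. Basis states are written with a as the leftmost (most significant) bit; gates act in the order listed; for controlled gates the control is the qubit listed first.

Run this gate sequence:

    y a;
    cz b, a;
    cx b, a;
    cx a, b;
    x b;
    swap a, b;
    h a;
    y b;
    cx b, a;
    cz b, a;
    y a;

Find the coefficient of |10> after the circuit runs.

The amplitude on |10> is sqrt(2)*I/2.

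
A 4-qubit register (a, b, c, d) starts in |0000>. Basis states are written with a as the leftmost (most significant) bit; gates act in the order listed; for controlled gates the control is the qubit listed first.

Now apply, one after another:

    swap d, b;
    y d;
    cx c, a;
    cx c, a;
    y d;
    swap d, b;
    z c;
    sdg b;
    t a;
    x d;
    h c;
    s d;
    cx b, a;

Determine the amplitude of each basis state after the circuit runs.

The resulting statevector has amplitude sqrt(2)*I/2 on |0001>, sqrt(2)*I/2 on |0011>, and 0 on every other basis state. Key observation: gates 1-6 undo each other exactly, leaving only the rest of the circuit to track.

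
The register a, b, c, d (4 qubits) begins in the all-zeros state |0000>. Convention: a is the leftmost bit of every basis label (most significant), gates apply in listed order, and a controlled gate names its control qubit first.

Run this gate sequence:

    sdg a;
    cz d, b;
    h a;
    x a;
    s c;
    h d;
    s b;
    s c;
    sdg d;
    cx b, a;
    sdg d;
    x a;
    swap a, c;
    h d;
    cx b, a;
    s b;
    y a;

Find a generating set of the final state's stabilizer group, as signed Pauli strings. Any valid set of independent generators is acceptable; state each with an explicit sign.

The final state is stabilized by the group generated by +IIXI, -ZIII, +IZII, -IIIZ; other independent generating sets are equally valid.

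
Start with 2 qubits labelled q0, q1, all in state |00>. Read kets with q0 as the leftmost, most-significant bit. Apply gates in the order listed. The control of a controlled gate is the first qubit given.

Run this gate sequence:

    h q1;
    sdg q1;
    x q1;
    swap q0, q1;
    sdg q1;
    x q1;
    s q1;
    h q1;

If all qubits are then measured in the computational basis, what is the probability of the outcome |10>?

The probability of measuring |10> is 1/4.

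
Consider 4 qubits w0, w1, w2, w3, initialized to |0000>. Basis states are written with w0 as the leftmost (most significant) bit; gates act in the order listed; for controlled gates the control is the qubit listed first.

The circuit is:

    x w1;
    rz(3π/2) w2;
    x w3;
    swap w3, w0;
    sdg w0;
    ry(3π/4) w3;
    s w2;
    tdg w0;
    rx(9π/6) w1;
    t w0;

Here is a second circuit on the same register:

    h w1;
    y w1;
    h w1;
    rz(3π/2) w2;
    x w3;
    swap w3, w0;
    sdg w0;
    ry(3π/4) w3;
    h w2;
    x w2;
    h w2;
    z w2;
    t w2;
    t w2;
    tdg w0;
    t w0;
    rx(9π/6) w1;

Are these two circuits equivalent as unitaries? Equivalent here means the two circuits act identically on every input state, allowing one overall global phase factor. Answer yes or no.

No: there is an input state on which the two circuits produce genuinely different outputs (not merely differing by a phase).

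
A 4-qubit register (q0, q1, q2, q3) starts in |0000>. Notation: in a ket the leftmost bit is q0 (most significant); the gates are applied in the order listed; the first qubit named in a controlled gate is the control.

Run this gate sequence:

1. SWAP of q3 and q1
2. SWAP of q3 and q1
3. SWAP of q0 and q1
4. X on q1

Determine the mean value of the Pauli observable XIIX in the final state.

The expectation value of XIIX is 0. Key observation: steps 1-2 multiply out to the identity, so the circuit reduces to the remaining gates.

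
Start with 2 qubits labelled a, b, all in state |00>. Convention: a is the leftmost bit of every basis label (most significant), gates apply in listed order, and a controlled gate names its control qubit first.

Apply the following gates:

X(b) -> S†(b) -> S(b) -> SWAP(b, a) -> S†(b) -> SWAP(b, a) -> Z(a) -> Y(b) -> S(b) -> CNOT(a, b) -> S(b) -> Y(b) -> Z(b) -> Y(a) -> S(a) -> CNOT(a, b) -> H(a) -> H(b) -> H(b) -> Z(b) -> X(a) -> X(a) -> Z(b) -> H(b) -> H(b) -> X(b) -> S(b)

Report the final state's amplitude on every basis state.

The final amplitudes are 0 on |00>, sqrt(2)*I/2 on |01>, 0 on |10>, -sqrt(2)*I/2 on |11>. Key observation: steps 18-25 multiply out to the identity, so the circuit reduces to the remaining gates.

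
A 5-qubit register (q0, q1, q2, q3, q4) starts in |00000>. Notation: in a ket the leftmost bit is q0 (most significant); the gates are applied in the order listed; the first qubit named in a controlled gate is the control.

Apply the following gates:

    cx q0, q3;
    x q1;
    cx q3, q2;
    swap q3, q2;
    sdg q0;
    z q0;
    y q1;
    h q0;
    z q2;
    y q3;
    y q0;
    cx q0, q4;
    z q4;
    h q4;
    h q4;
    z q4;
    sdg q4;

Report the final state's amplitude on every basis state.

After the circuit, the state carries amplitude -sqrt(2)*I/2 on |00010>, sqrt(2)/2 on |10011>, and 0 on every other basis state.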